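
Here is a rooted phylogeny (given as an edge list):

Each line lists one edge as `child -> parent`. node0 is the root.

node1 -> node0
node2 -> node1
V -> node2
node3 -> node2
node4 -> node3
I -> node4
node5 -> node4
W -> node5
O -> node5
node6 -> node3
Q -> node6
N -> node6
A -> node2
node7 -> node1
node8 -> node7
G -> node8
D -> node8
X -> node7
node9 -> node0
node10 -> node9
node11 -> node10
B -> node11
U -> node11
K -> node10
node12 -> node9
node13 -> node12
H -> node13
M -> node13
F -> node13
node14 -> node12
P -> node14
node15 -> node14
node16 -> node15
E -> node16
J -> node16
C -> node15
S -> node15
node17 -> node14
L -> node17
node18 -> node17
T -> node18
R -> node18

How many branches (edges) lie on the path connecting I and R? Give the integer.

The MRCA of I and R is the root of the tree.
From I up to that node: 5 branches. From R up to the same node: 6 branches. Total: 5 + 6 = 11.

11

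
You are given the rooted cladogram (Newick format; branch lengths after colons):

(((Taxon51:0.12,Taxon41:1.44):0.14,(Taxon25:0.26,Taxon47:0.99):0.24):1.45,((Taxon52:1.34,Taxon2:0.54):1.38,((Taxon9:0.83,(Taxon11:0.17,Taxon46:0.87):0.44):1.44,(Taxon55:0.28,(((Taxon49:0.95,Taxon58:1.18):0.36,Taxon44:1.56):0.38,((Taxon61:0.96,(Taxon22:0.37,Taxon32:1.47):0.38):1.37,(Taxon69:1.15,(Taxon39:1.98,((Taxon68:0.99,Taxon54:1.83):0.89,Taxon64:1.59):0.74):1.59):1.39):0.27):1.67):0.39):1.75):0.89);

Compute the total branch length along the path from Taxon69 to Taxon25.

9.46

The path runs Taxon69 → … → MRCA → … → Taxon25; the MRCA is the root of the tree.
Branch lengths along that path: 1.15 + 1.39 + 0.27 + 1.67 + 0.39 + 1.75 + 0.89 + 1.45 + 0.24 + 0.26 = 9.46.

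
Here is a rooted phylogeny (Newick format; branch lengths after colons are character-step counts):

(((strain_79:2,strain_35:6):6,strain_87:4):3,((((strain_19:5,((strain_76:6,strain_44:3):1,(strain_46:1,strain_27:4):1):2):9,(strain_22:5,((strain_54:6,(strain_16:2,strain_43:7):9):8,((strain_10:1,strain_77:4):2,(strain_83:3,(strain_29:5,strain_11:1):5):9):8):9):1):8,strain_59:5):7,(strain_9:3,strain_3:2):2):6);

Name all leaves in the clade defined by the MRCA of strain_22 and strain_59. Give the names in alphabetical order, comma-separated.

strain_10, strain_11, strain_16, strain_19, strain_22, strain_27, strain_29, strain_43, strain_44, strain_46, strain_54, strain_59, strain_76, strain_77, strain_83

Tracing strain_22: it sits inside (strain_22,((strain_54,(strain_16,strain_43)),((strain_10,strain_77),(strain_83,(strain_29,strain_11))))).
Tracing strain_59: it sits inside (((strain_19,((strain_76,strain_44),(strain_46,strain_27))),(strain_22,((strain_54,(strain_16,strain_43)),((strain_10,strain_77),(strain_83,(strain_29,strain_11)))))),strain_59).
The smallest clade enclosing both is (((strain_19,((strain_76,strain_44),(strain_46,strain_27))),(strain_22,((strain_54,(strain_16,strain_43)),((strain_10,strain_77),(strain_83,(strain_29,strain_11)))))),strain_59); the answer is its 15 terminal taxa in alphabetical order.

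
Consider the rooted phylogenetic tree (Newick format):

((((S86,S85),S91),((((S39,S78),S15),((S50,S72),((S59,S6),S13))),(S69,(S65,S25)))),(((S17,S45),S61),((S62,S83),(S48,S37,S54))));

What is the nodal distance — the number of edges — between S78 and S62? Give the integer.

The MRCA of S78 and S62 is the root of the tree.
From S78 up to that node: 6 branches. From S62 up to the same node: 4 branches. Total: 6 + 4 = 10.

10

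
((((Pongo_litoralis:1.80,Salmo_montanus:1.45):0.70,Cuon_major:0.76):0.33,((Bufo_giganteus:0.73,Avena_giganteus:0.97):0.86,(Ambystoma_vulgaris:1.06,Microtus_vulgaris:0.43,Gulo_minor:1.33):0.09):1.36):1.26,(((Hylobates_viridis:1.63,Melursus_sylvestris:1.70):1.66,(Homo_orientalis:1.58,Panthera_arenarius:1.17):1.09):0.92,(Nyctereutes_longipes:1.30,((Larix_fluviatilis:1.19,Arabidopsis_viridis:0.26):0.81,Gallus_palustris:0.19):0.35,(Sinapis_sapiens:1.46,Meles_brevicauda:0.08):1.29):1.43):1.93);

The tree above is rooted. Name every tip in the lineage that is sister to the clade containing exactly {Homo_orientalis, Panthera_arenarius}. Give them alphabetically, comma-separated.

Hylobates_viridis, Melursus_sylvestris

The clade containing exactly {Homo_orientalis, Panthera_arenarius} attaches to the tree at the node subtending ((Hylobates_viridis,Melursus_sylvestris),(Homo_orientalis,Panthera_arenarius)).
The other lineage descending from that same node — the sister group — is (Hylobates_viridis,Melursus_sylvestris); its 2 tips in alphabetical order are the answer.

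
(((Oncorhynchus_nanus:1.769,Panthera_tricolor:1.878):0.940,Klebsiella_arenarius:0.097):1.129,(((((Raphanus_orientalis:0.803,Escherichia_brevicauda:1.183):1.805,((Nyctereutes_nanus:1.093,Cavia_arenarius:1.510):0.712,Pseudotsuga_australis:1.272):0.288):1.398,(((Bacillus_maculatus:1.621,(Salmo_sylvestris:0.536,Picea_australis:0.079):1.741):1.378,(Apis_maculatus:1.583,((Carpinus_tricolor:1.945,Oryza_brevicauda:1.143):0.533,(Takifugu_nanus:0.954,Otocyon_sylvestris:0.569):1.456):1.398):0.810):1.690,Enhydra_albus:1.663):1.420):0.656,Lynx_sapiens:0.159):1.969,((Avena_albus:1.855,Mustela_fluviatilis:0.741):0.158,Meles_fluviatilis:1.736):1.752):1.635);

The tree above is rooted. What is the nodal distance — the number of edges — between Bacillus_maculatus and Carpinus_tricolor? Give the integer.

6

The MRCA of Bacillus_maculatus and Carpinus_tricolor is the node subtending ((Bacillus_maculatus,(Salmo_sylvestris,Picea_australis)),(Apis_maculatus,((Carpinus_tricolor,Oryza_brevicauda),(Takifugu_nanus,Otocyon_sylvestris)))).
From Bacillus_maculatus up to that node: 2 branches. From Carpinus_tricolor up to the same node: 4 branches. Total: 2 + 4 = 6.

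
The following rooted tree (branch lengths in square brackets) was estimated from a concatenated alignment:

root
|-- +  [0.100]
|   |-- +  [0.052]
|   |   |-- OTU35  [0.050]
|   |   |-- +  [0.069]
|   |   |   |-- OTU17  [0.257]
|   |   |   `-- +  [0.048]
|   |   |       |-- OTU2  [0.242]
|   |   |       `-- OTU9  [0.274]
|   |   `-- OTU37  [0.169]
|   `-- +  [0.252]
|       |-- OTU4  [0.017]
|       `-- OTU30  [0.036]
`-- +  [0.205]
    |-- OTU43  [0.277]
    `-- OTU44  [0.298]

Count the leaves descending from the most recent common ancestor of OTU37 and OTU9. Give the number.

5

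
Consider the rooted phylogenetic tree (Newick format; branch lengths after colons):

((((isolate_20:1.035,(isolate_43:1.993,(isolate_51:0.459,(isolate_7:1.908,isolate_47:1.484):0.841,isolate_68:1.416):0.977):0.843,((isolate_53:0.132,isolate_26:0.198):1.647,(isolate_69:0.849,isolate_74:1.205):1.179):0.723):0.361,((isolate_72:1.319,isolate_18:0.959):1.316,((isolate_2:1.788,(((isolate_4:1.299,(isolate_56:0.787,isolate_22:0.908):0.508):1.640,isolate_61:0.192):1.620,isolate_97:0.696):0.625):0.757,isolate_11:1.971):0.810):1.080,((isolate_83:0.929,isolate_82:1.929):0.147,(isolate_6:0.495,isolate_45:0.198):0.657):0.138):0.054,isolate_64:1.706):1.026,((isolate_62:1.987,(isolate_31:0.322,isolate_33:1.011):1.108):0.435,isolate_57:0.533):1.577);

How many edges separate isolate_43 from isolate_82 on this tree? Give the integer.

The MRCA of isolate_43 and isolate_82 is the node subtending ((isolate_20,(isolate_43,(isolate_51,(isolate_7,isolate_47),isolate_68)),((isolate_53,isolate_26),(isolate_69,isolate_74))),((isolate_72,isolate_18),((isolate_2,(((isolate_4,(isolate_56,isolate_22)),isolate_61),isolate_97)),isolate_11)),((isolate_83,isolate_82),(isolate_6,isolate_45))).
From isolate_43 up to that node: 3 branches. From isolate_82 up to the same node: 3 branches. Total: 3 + 3 = 6.

6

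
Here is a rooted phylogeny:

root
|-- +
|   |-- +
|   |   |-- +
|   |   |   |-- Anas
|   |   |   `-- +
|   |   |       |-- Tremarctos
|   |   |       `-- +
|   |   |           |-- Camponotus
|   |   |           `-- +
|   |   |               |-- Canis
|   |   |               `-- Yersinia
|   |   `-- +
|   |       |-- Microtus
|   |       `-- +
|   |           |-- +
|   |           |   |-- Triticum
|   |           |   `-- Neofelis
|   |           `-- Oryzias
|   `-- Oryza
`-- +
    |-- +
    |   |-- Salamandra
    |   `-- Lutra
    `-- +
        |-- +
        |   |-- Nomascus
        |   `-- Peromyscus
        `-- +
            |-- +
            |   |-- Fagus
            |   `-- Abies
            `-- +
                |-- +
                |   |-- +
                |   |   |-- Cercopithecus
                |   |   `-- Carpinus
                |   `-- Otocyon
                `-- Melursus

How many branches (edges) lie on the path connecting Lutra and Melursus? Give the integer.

6

The MRCA of Lutra and Melursus is the node subtending ((Salamandra,Lutra),((Nomascus,Peromyscus),((Fagus,Abies),(((Cercopithecus,Carpinus),Otocyon),Melursus)))).
From Lutra up to that node: 2 branches. From Melursus up to the same node: 4 branches. Total: 2 + 4 = 6.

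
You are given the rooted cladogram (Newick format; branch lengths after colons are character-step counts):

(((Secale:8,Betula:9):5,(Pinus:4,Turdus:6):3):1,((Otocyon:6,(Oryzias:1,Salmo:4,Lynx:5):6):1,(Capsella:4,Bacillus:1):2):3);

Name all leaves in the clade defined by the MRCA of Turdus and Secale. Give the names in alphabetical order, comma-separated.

Tracing Turdus: it sits inside (Pinus,Turdus).
Tracing Secale: it sits inside (Secale,Betula).
The smallest clade enclosing both is ((Secale,Betula),(Pinus,Turdus)); the answer is its 4 terminal taxa in alphabetical order.

Betula, Pinus, Secale, Turdus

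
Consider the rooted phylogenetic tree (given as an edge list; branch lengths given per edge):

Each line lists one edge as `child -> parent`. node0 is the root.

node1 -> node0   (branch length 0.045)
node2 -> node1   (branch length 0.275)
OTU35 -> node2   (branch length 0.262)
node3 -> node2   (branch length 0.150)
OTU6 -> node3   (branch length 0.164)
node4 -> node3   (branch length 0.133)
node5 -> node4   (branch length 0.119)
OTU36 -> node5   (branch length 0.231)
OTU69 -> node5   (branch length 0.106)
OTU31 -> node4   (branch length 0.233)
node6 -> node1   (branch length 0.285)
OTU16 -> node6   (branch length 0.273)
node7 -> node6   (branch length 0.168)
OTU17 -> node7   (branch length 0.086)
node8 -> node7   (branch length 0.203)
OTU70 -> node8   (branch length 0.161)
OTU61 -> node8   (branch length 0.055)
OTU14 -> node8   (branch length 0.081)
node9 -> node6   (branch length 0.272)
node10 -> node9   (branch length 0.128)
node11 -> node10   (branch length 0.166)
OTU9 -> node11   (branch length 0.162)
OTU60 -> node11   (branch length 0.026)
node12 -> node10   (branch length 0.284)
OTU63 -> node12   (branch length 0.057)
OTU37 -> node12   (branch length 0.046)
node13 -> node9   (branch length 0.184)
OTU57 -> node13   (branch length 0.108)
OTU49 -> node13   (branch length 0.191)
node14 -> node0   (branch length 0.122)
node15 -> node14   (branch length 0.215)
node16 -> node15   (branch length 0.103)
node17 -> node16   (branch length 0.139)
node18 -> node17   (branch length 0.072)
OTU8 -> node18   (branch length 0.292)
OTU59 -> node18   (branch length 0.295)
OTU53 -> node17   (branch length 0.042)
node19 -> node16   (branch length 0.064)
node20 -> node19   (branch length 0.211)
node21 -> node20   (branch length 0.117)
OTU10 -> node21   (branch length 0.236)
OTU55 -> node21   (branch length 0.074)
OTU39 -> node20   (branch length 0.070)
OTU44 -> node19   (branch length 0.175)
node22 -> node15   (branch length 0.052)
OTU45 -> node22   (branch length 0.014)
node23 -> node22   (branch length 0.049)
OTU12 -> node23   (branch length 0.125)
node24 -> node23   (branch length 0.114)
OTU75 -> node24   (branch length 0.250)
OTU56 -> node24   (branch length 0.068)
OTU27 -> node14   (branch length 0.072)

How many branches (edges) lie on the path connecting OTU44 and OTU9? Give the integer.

11

The MRCA of OTU44 and OTU9 is the root of the tree.
From OTU44 up to that node: 5 branches. From OTU9 up to the same node: 6 branches. Total: 5 + 6 = 11.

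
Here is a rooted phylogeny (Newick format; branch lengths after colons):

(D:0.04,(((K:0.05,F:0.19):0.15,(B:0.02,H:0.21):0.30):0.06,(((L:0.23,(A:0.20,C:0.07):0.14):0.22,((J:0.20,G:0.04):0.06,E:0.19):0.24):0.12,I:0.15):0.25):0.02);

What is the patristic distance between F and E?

The path runs F → … → MRCA → … → E; the MRCA is the node subtending (((K,F),(B,H)),(((L,(A,C)),((J,G),E)),I)).
Branch lengths along that path: 0.19 + 0.15 + 0.06 + 0.25 + 0.12 + 0.24 + 0.19 = 1.20.

1.20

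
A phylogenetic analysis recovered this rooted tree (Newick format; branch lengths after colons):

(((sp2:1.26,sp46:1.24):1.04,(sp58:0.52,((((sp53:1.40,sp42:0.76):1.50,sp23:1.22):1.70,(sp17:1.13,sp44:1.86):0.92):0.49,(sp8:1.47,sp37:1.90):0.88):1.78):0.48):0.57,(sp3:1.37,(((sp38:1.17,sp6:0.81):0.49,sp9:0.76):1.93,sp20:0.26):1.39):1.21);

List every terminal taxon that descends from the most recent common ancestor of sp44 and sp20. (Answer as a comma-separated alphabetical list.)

Tracing sp44: it sits inside (sp17,sp44).
Tracing sp20: it sits inside (((sp38,sp6),sp9),sp20).
The smallest clade enclosing both is the whole tree (their MRCA is the root), so the answer is all 15 tips in alphabetical order.

sp17, sp2, sp20, sp23, sp3, sp37, sp38, sp42, sp44, sp46, sp53, sp58, sp6, sp8, sp9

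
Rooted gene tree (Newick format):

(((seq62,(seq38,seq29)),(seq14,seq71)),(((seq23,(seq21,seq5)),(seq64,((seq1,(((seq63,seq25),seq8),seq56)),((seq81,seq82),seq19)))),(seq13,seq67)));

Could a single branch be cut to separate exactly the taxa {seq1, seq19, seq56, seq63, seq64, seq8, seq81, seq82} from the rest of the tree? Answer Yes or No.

The MRCA of the listed taxa subtends (seq64,((seq1,(((seq63,seq25),seq8),seq56)),((seq81,seq82),seq19))).
That clade also contains seq25, which is not in the proposed group, so the group is not monophyletic.

No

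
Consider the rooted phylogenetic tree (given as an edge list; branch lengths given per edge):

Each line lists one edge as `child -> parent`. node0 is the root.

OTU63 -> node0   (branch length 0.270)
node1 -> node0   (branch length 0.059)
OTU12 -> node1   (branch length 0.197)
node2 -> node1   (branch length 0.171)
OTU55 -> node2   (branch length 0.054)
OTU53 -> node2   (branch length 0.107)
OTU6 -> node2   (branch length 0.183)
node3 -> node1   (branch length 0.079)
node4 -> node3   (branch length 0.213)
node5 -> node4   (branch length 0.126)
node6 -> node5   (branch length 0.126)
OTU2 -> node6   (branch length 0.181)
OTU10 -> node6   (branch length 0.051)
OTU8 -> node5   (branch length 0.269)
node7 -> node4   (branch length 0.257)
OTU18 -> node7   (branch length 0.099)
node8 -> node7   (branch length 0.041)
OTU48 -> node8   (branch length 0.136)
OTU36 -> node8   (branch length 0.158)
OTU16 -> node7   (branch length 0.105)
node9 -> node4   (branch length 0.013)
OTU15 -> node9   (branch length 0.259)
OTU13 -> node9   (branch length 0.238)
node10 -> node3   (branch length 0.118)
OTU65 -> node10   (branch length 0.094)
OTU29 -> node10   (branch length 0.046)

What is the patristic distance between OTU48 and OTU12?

The path runs OTU48 → … → MRCA → … → OTU12; the MRCA is the node subtending (OTU12,(OTU55,OTU53,OTU6),((((OTU2,OTU10),OTU8),(OTU18,(OTU48,OTU36),OTU16),(OTU15,OTU13)),(OTU65,OTU29))).
Branch lengths along that path: 0.136 + 0.041 + 0.257 + 0.213 + 0.079 + 0.197 = 0.923.

0.923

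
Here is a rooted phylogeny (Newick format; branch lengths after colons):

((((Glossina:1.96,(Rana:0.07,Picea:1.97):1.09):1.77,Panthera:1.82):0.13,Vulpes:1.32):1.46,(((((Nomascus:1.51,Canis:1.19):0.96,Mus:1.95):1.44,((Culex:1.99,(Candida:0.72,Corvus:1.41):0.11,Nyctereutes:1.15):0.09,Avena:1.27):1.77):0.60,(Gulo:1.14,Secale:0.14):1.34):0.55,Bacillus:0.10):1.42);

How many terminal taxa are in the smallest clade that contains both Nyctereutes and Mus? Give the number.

The MRCA of Nyctereutes and Mus is the node subtending (((Nomascus,Canis),Mus),((Culex,(Candida,Corvus),Nyctereutes),Avena)).
That clade contains 8 terminal taxa: Avena, Candida, Canis, Corvus, Culex, Mus, Nomascus, Nyctereutes.

8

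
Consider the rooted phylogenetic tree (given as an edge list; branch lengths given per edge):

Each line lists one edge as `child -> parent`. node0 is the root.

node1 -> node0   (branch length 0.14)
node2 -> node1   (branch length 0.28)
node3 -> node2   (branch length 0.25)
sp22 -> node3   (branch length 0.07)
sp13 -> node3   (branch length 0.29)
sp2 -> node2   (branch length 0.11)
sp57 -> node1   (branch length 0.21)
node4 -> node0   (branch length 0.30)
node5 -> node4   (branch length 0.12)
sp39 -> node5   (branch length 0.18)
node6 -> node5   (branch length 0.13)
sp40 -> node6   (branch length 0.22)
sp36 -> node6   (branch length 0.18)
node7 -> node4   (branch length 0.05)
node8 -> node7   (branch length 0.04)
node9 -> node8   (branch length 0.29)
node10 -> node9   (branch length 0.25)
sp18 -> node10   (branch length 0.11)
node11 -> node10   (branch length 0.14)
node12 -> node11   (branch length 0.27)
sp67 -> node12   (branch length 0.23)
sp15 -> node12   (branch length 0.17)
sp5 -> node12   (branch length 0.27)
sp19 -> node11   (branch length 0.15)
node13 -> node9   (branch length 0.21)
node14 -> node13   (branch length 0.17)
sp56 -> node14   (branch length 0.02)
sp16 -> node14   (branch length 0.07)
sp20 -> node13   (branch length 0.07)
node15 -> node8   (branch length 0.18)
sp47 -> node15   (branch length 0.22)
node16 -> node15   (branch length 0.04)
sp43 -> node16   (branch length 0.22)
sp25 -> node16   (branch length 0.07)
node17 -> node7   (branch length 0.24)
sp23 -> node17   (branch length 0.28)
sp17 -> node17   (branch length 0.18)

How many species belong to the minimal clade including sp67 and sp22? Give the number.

The MRCA of sp67 and sp22 is the root, so the clade is the entire tree.
That clade contains 20 terminal taxa: sp13, sp15, sp16, sp17, sp18, sp19, sp2, sp20, sp22, sp23, sp25, sp36, sp39, sp40, sp43, sp47, sp5, sp56, sp57, sp67.

20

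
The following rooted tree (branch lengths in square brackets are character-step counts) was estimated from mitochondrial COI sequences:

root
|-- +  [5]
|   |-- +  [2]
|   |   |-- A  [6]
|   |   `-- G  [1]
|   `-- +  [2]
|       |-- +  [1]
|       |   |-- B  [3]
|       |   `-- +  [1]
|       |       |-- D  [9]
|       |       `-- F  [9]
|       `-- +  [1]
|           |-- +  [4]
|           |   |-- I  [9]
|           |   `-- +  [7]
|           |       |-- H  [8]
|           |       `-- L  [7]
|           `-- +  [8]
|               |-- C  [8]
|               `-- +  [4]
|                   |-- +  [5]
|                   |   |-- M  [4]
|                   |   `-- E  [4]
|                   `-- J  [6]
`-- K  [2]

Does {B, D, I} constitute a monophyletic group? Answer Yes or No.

The MRCA of the listed taxa subtends ((B,(D,F)),((I,(H,L)),(C,((M,E),J)))).
That clade also contains C, E, F, H, J, L, M, which are not in the proposed group, so the group is not monophyletic.

No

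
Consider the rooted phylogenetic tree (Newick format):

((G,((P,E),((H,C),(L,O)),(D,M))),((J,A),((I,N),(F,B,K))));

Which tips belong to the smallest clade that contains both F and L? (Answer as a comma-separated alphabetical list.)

A, B, C, D, E, F, G, H, I, J, K, L, M, N, O, P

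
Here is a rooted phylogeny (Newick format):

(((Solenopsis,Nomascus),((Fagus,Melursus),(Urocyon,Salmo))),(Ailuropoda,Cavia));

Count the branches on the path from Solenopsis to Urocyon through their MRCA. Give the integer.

The MRCA of Solenopsis and Urocyon is the node subtending ((Solenopsis,Nomascus),((Fagus,Melursus),(Urocyon,Salmo))).
From Solenopsis up to that node: 2 branches. From Urocyon up to the same node: 3 branches. Total: 2 + 3 = 5.

5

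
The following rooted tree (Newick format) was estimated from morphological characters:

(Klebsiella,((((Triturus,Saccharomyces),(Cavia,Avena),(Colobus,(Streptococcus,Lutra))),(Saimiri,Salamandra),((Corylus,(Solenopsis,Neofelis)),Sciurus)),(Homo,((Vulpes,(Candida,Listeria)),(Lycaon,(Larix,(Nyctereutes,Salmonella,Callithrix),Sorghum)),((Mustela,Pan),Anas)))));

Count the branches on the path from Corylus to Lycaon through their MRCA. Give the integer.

The MRCA of Corylus and Lycaon is the node subtending ((((Triturus,Saccharomyces),(Cavia,Avena),(Colobus,(Streptococcus,Lutra))),(Saimiri,Salamandra),((Corylus,(Solenopsis,Neofelis)),Sciurus)),(Homo,((Vulpes,(Candida,Listeria)),(Lycaon,(Larix,(Nyctereutes,Salmonella,Callithrix),Sorghum)),((Mustela,Pan),Anas)))).
From Corylus up to that node: 4 branches. From Lycaon up to the same node: 4 branches. Total: 4 + 4 = 8.

8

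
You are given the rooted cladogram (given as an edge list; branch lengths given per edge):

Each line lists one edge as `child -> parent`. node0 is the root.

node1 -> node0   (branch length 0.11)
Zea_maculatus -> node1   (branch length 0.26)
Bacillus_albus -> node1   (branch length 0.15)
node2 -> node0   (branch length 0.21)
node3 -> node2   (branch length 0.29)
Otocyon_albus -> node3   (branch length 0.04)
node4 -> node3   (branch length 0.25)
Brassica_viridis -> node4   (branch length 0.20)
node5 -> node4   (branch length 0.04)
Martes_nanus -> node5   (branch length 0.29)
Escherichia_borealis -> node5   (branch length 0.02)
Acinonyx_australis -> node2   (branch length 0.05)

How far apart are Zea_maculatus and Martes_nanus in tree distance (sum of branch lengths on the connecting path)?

1.45

The path runs Zea_maculatus → … → MRCA → … → Martes_nanus; the MRCA is the root of the tree.
Branch lengths along that path: 0.26 + 0.11 + 0.21 + 0.29 + 0.25 + 0.04 + 0.29 = 1.45.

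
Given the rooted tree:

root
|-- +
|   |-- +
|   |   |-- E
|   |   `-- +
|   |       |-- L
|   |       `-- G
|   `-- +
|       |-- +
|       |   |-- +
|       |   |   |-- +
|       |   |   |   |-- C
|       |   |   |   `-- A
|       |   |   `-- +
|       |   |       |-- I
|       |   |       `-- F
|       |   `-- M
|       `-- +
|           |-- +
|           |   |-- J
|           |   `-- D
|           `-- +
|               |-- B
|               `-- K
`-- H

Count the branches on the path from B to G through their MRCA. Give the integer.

The MRCA of B and G is the node subtending ((E,(L,G)),((((C,A),(I,F)),M),((J,D),(B,K)))).
From B up to that node: 4 branches. From G up to the same node: 3 branches. Total: 4 + 3 = 7.

7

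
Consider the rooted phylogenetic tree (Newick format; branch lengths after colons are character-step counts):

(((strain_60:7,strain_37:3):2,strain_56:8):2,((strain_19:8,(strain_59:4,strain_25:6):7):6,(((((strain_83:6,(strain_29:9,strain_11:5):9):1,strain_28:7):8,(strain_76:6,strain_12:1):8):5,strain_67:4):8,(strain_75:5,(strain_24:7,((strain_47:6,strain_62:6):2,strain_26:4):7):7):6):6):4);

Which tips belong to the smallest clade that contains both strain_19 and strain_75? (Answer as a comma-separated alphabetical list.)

Tracing strain_19: it sits inside (strain_19,(strain_59,strain_25)).
Tracing strain_75: it sits inside (strain_75,(strain_24,((strain_47,strain_62),strain_26))).
The smallest clade enclosing both is ((strain_19,(strain_59,strain_25)),(((((strain_83,(strain_29,strain_11)),strain_28),(strain_76,strain_12)),strain_67),(strain_75,(strain_24,((strain_47,strain_62),strain_26))))); the answer is its 15 terminal taxa in alphabetical order.

strain_11, strain_12, strain_19, strain_24, strain_25, strain_26, strain_28, strain_29, strain_47, strain_59, strain_62, strain_67, strain_75, strain_76, strain_83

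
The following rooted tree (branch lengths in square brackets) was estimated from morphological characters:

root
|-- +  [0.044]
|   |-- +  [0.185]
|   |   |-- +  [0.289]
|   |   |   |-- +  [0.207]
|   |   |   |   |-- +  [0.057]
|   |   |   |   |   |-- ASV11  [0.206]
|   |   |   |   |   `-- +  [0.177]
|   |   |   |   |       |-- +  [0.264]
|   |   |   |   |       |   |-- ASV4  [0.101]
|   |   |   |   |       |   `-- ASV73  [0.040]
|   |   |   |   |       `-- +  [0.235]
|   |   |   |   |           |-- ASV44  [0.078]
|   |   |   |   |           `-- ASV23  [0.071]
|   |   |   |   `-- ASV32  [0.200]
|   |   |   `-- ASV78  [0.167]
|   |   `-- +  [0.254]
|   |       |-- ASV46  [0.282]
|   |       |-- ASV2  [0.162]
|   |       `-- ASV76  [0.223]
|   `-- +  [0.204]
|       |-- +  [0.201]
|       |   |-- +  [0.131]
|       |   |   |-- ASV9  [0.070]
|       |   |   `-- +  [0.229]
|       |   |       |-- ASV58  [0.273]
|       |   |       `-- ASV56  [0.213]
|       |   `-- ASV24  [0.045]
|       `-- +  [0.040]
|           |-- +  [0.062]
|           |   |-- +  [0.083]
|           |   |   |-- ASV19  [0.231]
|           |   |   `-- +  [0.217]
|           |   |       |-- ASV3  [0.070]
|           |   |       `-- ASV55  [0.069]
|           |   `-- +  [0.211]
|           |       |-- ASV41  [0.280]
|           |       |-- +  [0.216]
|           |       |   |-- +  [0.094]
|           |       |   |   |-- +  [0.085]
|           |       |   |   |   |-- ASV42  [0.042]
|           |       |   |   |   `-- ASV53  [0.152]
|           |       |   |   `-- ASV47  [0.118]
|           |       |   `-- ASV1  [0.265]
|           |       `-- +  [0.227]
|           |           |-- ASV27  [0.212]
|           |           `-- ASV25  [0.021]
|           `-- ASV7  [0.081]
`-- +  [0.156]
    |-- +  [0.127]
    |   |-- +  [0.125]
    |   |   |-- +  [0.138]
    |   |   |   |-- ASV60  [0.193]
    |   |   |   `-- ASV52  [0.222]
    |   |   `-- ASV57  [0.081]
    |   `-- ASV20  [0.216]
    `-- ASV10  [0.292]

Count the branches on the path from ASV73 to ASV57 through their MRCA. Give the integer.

The MRCA of ASV73 and ASV57 is the root of the tree.
From ASV73 up to that node: 8 branches. From ASV57 up to the same node: 4 branches. Total: 8 + 4 = 12.

12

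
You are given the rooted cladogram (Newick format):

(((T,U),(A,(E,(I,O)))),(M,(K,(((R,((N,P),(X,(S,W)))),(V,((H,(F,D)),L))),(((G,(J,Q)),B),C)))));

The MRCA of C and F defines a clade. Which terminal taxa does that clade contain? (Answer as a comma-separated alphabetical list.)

Tracing C: it sits inside (((G,(J,Q)),B),C).
Tracing F: it sits inside (F,D).
The smallest clade enclosing both is (((R,((N,P),(X,(S,W)))),(V,((H,(F,D)),L))),(((G,(J,Q)),B),C)); the answer is its 16 terminal taxa in alphabetical order.

B, C, D, F, G, H, J, L, N, P, Q, R, S, V, W, X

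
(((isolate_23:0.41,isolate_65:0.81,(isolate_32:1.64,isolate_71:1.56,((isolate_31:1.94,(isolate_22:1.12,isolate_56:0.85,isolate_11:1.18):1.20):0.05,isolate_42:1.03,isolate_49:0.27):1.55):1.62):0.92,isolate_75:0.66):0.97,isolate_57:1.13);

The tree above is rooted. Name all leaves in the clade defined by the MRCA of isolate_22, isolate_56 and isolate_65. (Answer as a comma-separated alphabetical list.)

Tracing isolate_22: it sits inside (isolate_22,isolate_56,isolate_11).
Tracing isolate_56: it sits inside (isolate_22,isolate_56,isolate_11).
Tracing isolate_65: it sits inside (isolate_23,isolate_65,(isolate_32,isolate_71,((isolate_31,(isolate_22,isolate_56,isolate_11)),isolate_42,isolate_49))).
The smallest clade enclosing all 3 is (isolate_23,isolate_65,(isolate_32,isolate_71,((isolate_31,(isolate_22,isolate_56,isolate_11)),isolate_42,isolate_49))); the answer is its 10 terminal taxa in alphabetical order.

isolate_11, isolate_22, isolate_23, isolate_31, isolate_32, isolate_42, isolate_49, isolate_56, isolate_65, isolate_71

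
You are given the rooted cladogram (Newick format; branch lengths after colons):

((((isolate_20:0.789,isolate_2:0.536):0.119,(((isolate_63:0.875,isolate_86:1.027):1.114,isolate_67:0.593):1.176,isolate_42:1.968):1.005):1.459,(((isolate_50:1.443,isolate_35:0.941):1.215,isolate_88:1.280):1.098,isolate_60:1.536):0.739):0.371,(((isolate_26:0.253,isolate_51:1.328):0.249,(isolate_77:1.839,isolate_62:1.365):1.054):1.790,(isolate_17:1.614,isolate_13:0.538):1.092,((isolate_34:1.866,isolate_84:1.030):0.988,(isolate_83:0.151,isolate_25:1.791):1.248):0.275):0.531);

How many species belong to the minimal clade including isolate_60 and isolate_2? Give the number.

The MRCA of isolate_60 and isolate_2 is the node subtending (((isolate_20,isolate_2),(((isolate_63,isolate_86),isolate_67),isolate_42)),(((isolate_50,isolate_35),isolate_88),isolate_60)).
That clade contains 10 terminal taxa: isolate_2, isolate_20, isolate_35, isolate_42, isolate_50, isolate_60, isolate_63, isolate_67, isolate_86, isolate_88.

10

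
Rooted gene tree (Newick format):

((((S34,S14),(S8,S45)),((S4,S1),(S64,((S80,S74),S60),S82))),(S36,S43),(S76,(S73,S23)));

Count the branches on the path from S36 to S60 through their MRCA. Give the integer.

The MRCA of S36 and S60 is the root of the tree.
From S36 up to that node: 2 branches. From S60 up to the same node: 5 branches. Total: 2 + 5 = 7.

7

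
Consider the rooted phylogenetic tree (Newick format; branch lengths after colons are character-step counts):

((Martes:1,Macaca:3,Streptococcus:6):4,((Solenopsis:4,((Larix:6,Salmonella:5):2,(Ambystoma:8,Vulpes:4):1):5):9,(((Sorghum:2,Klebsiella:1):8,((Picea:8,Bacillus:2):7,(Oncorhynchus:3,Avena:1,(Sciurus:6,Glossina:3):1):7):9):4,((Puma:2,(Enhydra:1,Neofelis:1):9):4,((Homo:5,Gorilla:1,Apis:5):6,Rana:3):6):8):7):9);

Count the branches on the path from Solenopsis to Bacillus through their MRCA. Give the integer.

The MRCA of Solenopsis and Bacillus is the node subtending ((Solenopsis,((Larix,Salmonella),(Ambystoma,Vulpes))),(((Sorghum,Klebsiella),((Picea,Bacillus),(Oncorhynchus,Avena,(Sciurus,Glossina)))),((Puma,(Enhydra,Neofelis)),((Homo,Gorilla,Apis),Rana)))).
From Solenopsis up to that node: 2 branches. From Bacillus up to the same node: 5 branches. Total: 2 + 5 = 7.

7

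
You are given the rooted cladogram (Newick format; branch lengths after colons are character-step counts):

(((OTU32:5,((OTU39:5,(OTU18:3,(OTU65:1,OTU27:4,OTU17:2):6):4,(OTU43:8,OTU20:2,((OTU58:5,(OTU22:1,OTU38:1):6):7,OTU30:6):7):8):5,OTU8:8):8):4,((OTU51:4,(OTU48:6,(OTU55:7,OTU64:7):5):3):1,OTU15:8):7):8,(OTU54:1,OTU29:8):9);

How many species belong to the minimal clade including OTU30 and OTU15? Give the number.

The MRCA of OTU30 and OTU15 is the node subtending ((OTU32,((OTU39,(OTU18,(OTU65,OTU27,OTU17)),(OTU43,OTU20,((OTU58,(OTU22,OTU38)),OTU30))),OTU8)),((OTU51,(OTU48,(OTU55,OTU64))),OTU15)).
That clade contains 18 terminal taxa: OTU15, OTU17, OTU18, OTU20, OTU22, OTU27, OTU30, OTU32, OTU38, OTU39, OTU43, OTU48, OTU51, OTU55, OTU58, OTU64, OTU65, OTU8.

18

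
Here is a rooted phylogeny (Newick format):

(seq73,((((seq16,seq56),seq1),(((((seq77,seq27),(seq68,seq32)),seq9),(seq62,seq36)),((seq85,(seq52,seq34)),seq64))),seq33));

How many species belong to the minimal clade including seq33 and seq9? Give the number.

15

The MRCA of seq33 and seq9 is the node subtending ((((seq16,seq56),seq1),(((((seq77,seq27),(seq68,seq32)),seq9),(seq62,seq36)),((seq85,(seq52,seq34)),seq64))),seq33).
That clade contains 15 terminal taxa: seq1, seq16, seq27, seq32, seq33, seq34, seq36, seq52, seq56, seq62, seq64, seq68, seq77, seq85, seq9.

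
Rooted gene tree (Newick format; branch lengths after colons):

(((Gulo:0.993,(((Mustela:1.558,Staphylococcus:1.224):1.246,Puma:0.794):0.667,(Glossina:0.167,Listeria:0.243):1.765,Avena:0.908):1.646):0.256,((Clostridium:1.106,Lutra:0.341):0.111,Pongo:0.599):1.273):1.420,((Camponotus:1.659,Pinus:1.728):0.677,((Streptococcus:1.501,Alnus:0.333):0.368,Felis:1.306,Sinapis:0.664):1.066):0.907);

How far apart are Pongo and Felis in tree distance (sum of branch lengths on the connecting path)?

The path runs Pongo → … → MRCA → … → Felis; the MRCA is the root of the tree.
Branch lengths along that path: 0.599 + 1.273 + 1.420 + 0.907 + 1.066 + 1.306 = 6.571.

6.571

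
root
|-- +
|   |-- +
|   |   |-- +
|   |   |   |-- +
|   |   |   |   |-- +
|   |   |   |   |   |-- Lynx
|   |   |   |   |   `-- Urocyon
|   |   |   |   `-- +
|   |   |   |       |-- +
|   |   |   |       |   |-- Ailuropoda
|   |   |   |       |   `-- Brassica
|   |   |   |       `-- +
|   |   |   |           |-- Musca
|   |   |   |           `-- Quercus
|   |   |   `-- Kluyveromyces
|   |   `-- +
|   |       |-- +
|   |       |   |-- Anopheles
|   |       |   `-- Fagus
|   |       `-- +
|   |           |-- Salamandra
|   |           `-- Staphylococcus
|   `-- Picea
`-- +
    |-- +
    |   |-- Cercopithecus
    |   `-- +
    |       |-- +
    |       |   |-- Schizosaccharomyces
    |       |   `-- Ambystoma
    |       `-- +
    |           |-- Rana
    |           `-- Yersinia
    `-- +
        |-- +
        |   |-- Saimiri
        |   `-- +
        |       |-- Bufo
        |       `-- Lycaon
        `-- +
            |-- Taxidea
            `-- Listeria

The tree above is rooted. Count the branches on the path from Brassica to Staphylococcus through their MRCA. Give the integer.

8

The MRCA of Brassica and Staphylococcus is the node subtending ((((Lynx,Urocyon),((Ailuropoda,Brassica),(Musca,Quercus))),Kluyveromyces),((Anopheles,Fagus),(Salamandra,Staphylococcus))).
From Brassica up to that node: 5 branches. From Staphylococcus up to the same node: 3 branches. Total: 5 + 3 = 8.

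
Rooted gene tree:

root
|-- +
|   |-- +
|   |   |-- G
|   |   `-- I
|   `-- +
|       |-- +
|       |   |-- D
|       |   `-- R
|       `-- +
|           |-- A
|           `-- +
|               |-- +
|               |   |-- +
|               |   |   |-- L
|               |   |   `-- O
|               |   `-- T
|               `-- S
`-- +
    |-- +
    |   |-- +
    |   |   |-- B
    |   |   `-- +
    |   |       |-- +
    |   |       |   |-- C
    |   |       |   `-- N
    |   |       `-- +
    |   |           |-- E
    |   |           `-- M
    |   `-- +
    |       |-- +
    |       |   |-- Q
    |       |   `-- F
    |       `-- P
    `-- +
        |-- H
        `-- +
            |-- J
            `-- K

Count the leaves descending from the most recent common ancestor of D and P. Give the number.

20

The MRCA of D and P is the root, so the clade is the entire tree.
That clade contains 20 terminal taxa: A, B, C, D, E, F, G, H, I, J, K, L, M, N, O, P, Q, R, S, T.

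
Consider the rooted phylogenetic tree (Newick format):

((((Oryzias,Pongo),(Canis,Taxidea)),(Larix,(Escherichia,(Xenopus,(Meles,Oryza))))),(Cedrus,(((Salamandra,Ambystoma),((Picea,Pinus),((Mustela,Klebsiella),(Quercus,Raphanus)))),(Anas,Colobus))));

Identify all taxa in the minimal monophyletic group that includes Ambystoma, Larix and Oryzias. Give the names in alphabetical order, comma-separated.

Tracing Ambystoma: it sits inside (Salamandra,Ambystoma).
Tracing Larix: it sits inside (Larix,(Escherichia,(Xenopus,(Meles,Oryza)))).
Tracing Oryzias: it sits inside (Oryzias,Pongo).
The smallest clade enclosing all 3 is the whole tree (their MRCA is the root), so the answer is all 20 tips in alphabetical order.

Ambystoma, Anas, Canis, Cedrus, Colobus, Escherichia, Klebsiella, Larix, Meles, Mustela, Oryza, Oryzias, Picea, Pinus, Pongo, Quercus, Raphanus, Salamandra, Taxidea, Xenopus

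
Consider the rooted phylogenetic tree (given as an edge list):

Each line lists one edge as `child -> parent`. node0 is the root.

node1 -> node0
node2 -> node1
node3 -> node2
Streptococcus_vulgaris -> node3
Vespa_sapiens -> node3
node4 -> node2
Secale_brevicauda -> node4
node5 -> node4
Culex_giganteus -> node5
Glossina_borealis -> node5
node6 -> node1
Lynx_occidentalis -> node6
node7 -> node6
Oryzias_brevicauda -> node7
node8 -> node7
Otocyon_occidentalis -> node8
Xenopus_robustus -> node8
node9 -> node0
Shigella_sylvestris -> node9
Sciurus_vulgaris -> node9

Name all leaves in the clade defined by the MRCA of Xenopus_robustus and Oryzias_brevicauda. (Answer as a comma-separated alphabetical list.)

Oryzias_brevicauda, Otocyon_occidentalis, Xenopus_robustus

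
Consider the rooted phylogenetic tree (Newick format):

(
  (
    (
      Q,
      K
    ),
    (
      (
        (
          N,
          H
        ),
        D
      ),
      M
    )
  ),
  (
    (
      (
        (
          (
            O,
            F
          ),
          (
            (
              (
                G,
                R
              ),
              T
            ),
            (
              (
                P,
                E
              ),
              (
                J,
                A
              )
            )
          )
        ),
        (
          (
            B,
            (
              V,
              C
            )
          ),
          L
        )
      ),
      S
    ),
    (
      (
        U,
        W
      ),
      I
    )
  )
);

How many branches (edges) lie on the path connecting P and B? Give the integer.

The MRCA of P and B is the node subtending (((O,F),(((G,R),T),((P,E),(J,A)))),((B,(V,C)),L)).
From P up to that node: 5 branches. From B up to the same node: 3 branches. Total: 5 + 3 = 8.

8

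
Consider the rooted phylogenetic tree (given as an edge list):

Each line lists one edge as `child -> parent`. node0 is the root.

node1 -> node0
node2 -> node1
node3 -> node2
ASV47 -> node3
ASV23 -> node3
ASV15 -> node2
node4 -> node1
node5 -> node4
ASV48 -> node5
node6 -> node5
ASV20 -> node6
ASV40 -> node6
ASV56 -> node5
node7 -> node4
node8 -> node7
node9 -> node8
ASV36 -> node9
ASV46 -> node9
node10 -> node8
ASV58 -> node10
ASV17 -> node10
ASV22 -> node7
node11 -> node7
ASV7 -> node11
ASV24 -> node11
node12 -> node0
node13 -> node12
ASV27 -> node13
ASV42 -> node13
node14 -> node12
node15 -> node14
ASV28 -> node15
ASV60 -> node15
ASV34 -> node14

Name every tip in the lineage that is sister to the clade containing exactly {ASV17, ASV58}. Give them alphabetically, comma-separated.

ASV36, ASV46

The clade containing exactly {ASV17, ASV58} attaches to the tree at the node subtending ((ASV36,ASV46),(ASV58,ASV17)).
The other lineage descending from that same node — the sister group — is (ASV36,ASV46); its 2 tips in alphabetical order are the answer.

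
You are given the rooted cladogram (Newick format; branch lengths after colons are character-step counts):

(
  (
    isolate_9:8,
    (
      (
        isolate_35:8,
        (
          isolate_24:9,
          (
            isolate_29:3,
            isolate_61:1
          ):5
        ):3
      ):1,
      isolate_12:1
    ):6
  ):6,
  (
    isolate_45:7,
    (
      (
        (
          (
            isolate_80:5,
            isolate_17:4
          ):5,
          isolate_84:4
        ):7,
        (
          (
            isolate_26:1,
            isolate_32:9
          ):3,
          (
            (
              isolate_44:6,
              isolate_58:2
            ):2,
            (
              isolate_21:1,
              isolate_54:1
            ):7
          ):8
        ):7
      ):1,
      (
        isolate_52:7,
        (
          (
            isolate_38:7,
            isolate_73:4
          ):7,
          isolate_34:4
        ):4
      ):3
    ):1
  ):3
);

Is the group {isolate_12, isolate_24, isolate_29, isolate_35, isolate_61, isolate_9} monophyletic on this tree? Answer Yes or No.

The most recent common ancestor of these taxa subtends (isolate_9,((isolate_35,(isolate_24,(isolate_29,isolate_61))),isolate_12)).
That clade has exactly 6 tips — every listed taxon and nothing else — so the group is monophyletic.

Yes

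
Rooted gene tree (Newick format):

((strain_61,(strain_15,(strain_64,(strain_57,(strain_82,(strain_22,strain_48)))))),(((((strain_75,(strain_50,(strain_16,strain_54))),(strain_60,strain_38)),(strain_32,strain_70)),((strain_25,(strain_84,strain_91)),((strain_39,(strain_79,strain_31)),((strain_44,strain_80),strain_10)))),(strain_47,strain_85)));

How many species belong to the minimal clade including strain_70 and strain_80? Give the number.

The MRCA of strain_70 and strain_80 is the node subtending ((((strain_75,(strain_50,(strain_16,strain_54))),(strain_60,strain_38)),(strain_32,strain_70)),((strain_25,(strain_84,strain_91)),((strain_39,(strain_79,strain_31)),((strain_44,strain_80),strain_10)))).
That clade contains 17 terminal taxa: strain_10, strain_16, strain_25, strain_31, strain_32, strain_38, strain_39, strain_44, strain_50, strain_54, strain_60, strain_70, strain_75, strain_79, strain_80, strain_84, strain_91.

17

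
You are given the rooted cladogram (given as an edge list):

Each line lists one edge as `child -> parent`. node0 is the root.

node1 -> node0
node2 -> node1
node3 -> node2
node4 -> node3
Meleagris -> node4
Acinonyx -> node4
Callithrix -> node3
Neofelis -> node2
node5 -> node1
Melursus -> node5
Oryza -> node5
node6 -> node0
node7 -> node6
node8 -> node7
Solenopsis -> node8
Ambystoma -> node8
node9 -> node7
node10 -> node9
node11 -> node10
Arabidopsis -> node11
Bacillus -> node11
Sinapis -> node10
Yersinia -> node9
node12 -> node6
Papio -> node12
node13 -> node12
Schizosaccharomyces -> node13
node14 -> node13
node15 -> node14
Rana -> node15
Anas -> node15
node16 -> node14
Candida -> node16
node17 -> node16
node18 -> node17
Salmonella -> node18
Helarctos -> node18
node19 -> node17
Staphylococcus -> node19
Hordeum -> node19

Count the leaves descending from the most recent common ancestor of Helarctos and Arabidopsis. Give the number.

The MRCA of Helarctos and Arabidopsis is the node subtending (((Solenopsis,Ambystoma),(((Arabidopsis,Bacillus),Sinapis),Yersinia)),(Papio,(Schizosaccharomyces,((Rana,Anas),(Candida,((Salmonella,Helarctos),(Staphylococcus,Hordeum))))))).
That clade contains 15 terminal taxa: Ambystoma, Anas, Arabidopsis, Bacillus, Candida, Helarctos, Hordeum, Papio, Rana, Salmonella, Schizosaccharomyces, Sinapis, Solenopsis, Staphylococcus, Yersinia.

15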